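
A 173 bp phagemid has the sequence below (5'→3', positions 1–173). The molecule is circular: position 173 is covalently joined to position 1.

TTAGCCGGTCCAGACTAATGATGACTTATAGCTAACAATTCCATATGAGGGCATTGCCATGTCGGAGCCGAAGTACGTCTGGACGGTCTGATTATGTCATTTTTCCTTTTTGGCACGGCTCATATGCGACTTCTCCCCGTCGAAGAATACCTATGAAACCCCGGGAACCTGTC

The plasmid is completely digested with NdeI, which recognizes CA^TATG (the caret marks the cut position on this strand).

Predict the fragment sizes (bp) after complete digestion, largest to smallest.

94, 79 bp

NdeI sites (CATATG) start at positions 42, 121.
NdeI cuts after base 2 of each site, so after positions 43, 122.
Circular molecule, 2 cuts → 2 fragments:
  44–122 → 79 bp
  123–173 then 1–43 → 51 + 43 = 94 bp
Sorted largest to smallest: 94, 79 bp.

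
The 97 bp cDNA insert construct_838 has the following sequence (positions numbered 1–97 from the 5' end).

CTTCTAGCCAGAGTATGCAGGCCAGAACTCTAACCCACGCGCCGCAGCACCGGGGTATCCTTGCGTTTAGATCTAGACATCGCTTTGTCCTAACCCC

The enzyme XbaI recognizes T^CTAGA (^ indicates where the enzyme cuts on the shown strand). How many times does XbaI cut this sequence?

1

TCTAGA occurs starting at position 72.
XbaI cuts at 1 site.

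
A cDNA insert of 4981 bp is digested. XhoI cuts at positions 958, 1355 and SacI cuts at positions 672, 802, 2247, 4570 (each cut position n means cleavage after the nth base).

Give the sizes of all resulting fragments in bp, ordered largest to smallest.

2323, 892, 672, 411, 397, 156, 130 bp

Combined cut positions (sorted): 672, 802, 958, 1355, 2247, 4570.
Linear molecule, 6 cuts → 7 fragments:
  672 − 0 = 672 bp
  802 − 672 = 130 bp
  958 − 802 = 156 bp
  1355 − 958 = 397 bp
  2247 − 1355 = 892 bp
  4570 − 2247 = 2323 bp
  4981 − 4570 = 411 bp
Sorted largest to smallest: 2323, 892, 672, 411, 397, 156, 130 bp.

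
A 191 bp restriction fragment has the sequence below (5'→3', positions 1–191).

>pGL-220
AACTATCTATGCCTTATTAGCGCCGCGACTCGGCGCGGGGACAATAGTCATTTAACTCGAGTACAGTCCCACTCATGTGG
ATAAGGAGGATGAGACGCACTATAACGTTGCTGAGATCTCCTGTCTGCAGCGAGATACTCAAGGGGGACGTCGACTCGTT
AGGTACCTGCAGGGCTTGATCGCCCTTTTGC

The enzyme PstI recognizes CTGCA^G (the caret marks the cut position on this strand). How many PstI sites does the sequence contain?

CTGCAG occurs starting at positions 125, 167.
PstI cuts at 2 sites.

2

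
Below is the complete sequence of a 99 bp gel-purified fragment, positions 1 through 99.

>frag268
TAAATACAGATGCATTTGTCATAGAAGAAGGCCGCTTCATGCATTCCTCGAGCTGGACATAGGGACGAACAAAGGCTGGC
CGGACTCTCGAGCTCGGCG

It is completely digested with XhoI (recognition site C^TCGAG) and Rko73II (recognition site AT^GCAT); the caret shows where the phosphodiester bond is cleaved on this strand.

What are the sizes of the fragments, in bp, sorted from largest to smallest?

XhoI sites (CTCGAG) start at positions 47, 87.
XhoI cuts after the first base of each site, so after positions 47, 87.
Rko73II sites (ATGCAT) start at positions 10, 39.
Rko73II cuts after base 2 of each site, so after positions 11, 40.
Combined cut positions: 11, 40, 47, 87.
Linear molecule, 4 cuts → 5 fragments:
  1–11 → 11 bp
  12–40 → 29 bp
  41–47 → 7 bp
  48–87 → 40 bp
  88–99 → 12 bp
Sorted largest to smallest: 40, 29, 12, 11, 7 bp.

40, 29, 12, 11, 7 bp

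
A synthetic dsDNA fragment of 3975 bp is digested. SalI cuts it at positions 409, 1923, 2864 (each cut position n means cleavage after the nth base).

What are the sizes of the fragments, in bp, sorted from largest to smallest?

1514, 1111, 941, 409 bp

Linear molecule, 3 cuts → 4 fragments:
  409 − 0 = 409 bp
  1923 − 409 = 1514 bp
  2864 − 1923 = 941 bp
  3975 − 2864 = 1111 bp
Sorted largest to smallest: 1514, 1111, 941, 409 bp.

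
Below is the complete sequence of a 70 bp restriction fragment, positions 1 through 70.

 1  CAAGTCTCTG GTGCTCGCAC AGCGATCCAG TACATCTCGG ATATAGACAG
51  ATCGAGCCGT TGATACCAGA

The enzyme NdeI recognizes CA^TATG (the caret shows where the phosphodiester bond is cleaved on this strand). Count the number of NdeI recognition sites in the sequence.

No occurrence of CATATG is present in the sequence.
NdeI does not cut: 0 sites.

0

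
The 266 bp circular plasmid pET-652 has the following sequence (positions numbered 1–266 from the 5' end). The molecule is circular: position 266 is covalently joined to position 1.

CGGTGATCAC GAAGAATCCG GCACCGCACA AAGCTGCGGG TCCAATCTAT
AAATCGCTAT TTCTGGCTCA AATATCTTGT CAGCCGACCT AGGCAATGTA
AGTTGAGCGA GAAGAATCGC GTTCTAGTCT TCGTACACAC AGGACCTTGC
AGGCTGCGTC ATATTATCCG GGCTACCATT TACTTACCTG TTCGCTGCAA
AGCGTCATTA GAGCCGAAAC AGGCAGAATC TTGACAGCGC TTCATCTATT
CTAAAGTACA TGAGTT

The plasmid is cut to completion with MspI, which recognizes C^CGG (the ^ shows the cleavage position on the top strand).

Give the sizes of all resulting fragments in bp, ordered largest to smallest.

MspI sites (CCGG) start at positions 18, 168.
MspI cuts after the first base of each site, so after positions 18, 168.
Circular molecule, 2 cuts → 2 fragments:
  19–168 → 150 bp
  169–266 then 1–18 → 98 + 18 = 116 bp
Sorted largest to smallest: 150, 116 bp.

150, 116 bp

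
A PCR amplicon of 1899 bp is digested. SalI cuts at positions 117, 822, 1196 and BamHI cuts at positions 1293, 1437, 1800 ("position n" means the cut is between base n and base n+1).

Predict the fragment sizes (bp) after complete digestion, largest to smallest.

705, 374, 363, 144, 117, 99, 97 bp

Combined cut positions (sorted): 117, 822, 1196, 1293, 1437, 1800.
Linear molecule, 6 cuts → 7 fragments:
  117 − 0 = 117 bp
  822 − 117 = 705 bp
  1196 − 822 = 374 bp
  1293 − 1196 = 97 bp
  1437 − 1293 = 144 bp
  1800 − 1437 = 363 bp
  1899 − 1800 = 99 bp
Sorted largest to smallest: 705, 374, 363, 144, 117, 99, 97 bp.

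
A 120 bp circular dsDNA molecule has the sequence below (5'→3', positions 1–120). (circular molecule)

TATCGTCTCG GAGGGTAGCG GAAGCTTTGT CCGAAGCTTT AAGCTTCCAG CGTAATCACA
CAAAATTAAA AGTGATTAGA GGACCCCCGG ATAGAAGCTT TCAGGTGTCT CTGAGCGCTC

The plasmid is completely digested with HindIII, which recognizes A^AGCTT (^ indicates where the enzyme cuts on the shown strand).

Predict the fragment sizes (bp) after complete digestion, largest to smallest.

54, 47, 12, 7 bp

HindIII sites (AAGCTT) start at positions 22, 34, 41, 95.
HindIII cuts after the first base of each site, so after positions 22, 34, 41, 95.
Circular molecule, 4 cuts → 4 fragments:
  23–34 → 12 bp
  35–41 → 7 bp
  42–95 → 54 bp
  96–120 then 1–22 → 25 + 22 = 47 bp
Sorted largest to smallest: 54, 47, 12, 7 bp.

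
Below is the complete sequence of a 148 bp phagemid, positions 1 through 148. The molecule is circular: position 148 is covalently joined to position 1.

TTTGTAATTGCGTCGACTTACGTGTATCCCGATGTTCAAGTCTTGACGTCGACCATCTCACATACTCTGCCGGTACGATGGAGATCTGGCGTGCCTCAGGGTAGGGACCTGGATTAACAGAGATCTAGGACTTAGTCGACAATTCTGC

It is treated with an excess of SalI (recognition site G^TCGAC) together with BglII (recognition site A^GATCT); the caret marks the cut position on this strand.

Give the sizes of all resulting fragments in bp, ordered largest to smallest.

39, 36, 34, 25, 14 bp

SalI sites (GTCGAC) start at positions 12, 48, 135.
SalI cuts after the first base of each site, so after positions 12, 48, 135.
BglII sites (AGATCT) start at positions 82, 121.
BglII cuts after the first base of each site, so after positions 82, 121.
Combined cut positions: 12, 48, 82, 121, 135.
Circular molecule, 5 cuts → 5 fragments:
  13–48 → 36 bp
  49–82 → 34 bp
  83–121 → 39 bp
  122–135 → 14 bp
  136–148 then 1–12 → 13 + 12 = 25 bp
Sorted largest to smallest: 39, 36, 34, 25, 14 bp.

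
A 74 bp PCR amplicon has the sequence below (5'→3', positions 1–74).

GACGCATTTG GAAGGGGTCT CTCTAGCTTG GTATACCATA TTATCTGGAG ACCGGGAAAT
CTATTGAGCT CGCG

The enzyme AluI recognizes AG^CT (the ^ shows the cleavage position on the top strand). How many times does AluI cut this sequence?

AGCT occurs starting at positions 25, 67.
AluI cuts at 2 sites.

2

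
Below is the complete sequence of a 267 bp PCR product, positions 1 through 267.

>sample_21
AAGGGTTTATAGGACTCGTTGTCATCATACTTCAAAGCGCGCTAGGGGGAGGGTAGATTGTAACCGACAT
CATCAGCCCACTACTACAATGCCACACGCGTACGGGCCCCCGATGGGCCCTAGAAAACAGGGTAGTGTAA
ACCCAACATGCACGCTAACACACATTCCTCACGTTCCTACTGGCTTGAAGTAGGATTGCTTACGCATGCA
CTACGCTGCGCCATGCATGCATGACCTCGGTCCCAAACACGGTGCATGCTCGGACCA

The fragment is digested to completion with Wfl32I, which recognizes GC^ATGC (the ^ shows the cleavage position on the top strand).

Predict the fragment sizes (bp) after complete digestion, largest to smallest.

205, 29, 21, 12 bp

Wfl32I sites (GCATGC) start at positions 204, 225, 254.
Wfl32I cuts after base 2 of each site, so after positions 205, 226, 255.
Linear molecule, 3 cuts → 4 fragments:
  1–205 → 205 bp
  206–226 → 21 bp
  227–255 → 29 bp
  256–267 → 12 bp
Sorted largest to smallest: 205, 29, 21, 12 bp.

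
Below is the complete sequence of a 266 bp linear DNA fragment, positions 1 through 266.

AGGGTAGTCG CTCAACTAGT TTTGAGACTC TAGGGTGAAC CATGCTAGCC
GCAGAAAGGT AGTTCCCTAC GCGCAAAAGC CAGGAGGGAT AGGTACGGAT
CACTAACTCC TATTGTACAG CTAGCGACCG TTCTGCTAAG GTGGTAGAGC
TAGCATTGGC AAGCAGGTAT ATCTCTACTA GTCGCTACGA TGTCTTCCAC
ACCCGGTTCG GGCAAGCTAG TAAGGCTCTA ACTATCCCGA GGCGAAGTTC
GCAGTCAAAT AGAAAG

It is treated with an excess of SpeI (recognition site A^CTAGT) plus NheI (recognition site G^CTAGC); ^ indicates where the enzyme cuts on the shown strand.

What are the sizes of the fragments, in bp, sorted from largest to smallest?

89, 76, 29, 29, 28, 15 bp

SpeI sites (ACTAGT) start at positions 15, 177.
SpeI cuts after the first base of each site, so after positions 15, 177.
NheI sites (GCTAGC) start at positions 44, 120, 149.
NheI cuts after the first base of each site, so after positions 44, 120, 149.
Combined cut positions: 15, 44, 120, 149, 177.
Linear molecule, 5 cuts → 6 fragments:
  1–15 → 15 bp
  16–44 → 29 bp
  45–120 → 76 bp
  121–149 → 29 bp
  150–177 → 28 bp
  178–266 → 89 bp
Sorted largest to smallest: 89, 76, 29, 29, 28, 15 bp.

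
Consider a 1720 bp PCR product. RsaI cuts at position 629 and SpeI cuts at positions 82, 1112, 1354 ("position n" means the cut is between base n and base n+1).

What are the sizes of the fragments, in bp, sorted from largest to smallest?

547, 483, 366, 242, 82 bp

Combined cut positions (sorted): 82, 629, 1112, 1354.
Linear molecule, 4 cuts → 5 fragments:
  82 − 0 = 82 bp
  629 − 82 = 547 bp
  1112 − 629 = 483 bp
  1354 − 1112 = 242 bp
  1720 − 1354 = 366 bp
Sorted largest to smallest: 547, 483, 366, 242, 82 bp.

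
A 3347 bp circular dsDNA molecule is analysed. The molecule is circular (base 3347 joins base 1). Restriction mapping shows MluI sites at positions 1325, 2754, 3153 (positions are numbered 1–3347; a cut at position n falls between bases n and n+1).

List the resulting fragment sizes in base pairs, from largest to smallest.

1519, 1429, 399 bp

Circular molecule, 3 cuts → 3 fragments:
  2754 − 1325 = 1429 bp
  3153 − 2754 = 399 bp
  wrap: 3347 − 3153 + 1325 = 1519 bp
Sorted largest to smallest: 1519, 1429, 399 bp.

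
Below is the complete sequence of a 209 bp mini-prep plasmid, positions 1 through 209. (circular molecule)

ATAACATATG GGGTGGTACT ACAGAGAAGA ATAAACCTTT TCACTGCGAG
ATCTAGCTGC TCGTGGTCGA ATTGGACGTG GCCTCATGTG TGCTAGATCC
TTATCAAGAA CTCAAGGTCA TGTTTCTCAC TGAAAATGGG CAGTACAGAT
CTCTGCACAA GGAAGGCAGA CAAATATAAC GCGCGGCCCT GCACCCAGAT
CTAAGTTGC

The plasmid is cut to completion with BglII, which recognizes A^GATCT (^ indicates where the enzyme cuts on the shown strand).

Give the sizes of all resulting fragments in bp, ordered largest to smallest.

BglII sites (AGATCT) start at positions 49, 147, 197.
BglII cuts after the first base of each site, so after positions 49, 147, 197.
Circular molecule, 3 cuts → 3 fragments:
  50–147 → 98 bp
  148–197 → 50 bp
  198–209 then 1–49 → 12 + 49 = 61 bp
Sorted largest to smallest: 98, 61, 50 bp.

98, 61, 50 bp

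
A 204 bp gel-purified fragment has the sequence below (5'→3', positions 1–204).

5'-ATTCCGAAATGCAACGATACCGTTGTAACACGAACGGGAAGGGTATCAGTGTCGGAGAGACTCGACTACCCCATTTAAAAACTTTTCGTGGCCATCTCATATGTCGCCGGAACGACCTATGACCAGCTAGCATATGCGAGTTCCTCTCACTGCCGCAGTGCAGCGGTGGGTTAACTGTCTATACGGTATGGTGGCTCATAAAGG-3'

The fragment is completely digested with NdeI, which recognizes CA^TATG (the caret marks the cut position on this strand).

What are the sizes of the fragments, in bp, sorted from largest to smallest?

NdeI sites (CATATG) start at positions 98, 131.
NdeI cuts after base 2 of each site, so after positions 99, 132.
Linear molecule, 2 cuts → 3 fragments:
  1–99 → 99 bp
  100–132 → 33 bp
  133–204 → 72 bp
Sorted largest to smallest: 99, 72, 33 bp.

99, 72, 33 bp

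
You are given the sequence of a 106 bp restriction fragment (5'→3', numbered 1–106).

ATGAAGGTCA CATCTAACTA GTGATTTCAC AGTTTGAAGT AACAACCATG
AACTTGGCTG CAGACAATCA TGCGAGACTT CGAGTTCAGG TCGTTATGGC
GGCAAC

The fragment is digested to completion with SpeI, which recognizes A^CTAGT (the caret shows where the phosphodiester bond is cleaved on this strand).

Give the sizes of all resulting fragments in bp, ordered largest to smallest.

89, 17 bp

The SpeI site (ACTAGT) starts at position 17.
SpeI cuts after the first base of each site, so after position 17.
Linear molecule, 1 cut → 2 fragments:
  1–17 → 17 bp
  18–106 → 89 bp
Sorted largest to smallest: 89, 17 bp.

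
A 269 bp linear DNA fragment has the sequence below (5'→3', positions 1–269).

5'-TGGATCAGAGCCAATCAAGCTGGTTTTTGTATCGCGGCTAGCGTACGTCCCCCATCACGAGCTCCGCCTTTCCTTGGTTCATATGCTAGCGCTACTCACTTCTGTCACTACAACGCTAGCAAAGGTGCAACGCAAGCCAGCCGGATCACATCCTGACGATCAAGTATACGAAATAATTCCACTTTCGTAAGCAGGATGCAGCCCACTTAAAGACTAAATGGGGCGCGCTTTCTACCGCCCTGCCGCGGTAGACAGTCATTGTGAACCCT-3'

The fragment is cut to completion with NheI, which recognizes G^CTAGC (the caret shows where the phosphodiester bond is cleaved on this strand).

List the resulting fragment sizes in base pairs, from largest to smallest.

NheI sites (GCTAGC) start at positions 37, 85, 115.
NheI cuts after the first base of each site, so after positions 37, 85, 115.
Linear molecule, 3 cuts → 4 fragments:
  1–37 → 37 bp
  38–85 → 48 bp
  86–115 → 30 bp
  116–269 → 154 bp
Sorted largest to smallest: 154, 48, 37, 30 bp.

154, 48, 37, 30 bp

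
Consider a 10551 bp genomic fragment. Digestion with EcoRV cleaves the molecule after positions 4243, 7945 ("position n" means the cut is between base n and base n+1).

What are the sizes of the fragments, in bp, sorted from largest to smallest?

Linear molecule, 2 cuts → 3 fragments:
  4243 − 0 = 4243 bp
  7945 − 4243 = 3702 bp
  10551 − 7945 = 2606 bp
Sorted largest to smallest: 4243, 3702, 2606 bp.

4243, 3702, 2606 bp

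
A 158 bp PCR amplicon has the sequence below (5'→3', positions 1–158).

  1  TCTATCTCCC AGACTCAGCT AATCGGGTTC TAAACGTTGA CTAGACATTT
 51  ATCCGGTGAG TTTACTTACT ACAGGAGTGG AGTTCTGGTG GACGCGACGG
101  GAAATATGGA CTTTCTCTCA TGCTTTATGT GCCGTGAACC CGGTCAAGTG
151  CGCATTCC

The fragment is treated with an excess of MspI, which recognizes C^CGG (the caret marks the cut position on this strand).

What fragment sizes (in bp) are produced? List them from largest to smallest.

MspI sites (CCGG) start at positions 53, 140.
MspI cuts after the first base of each site, so after positions 53, 140.
Linear molecule, 2 cuts → 3 fragments:
  1–53 → 53 bp
  54–140 → 87 bp
  141–158 → 18 bp
Sorted largest to smallest: 87, 53, 18 bp.

87, 53, 18 bp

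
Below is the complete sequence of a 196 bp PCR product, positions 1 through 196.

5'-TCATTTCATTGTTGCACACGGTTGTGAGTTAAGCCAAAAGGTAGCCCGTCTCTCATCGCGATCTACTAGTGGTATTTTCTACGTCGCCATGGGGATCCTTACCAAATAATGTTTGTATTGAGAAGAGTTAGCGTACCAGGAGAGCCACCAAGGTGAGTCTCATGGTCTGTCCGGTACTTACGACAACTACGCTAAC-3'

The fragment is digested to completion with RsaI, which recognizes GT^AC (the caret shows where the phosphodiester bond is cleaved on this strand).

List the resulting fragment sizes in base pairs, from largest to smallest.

RsaI sites (GTAC) start at positions 133, 174.
RsaI cuts after base 2 of each site, so after positions 134, 175.
Linear molecule, 2 cuts → 3 fragments:
  1–134 → 134 bp
  135–175 → 41 bp
  176–196 → 21 bp
Sorted largest to smallest: 134, 41, 21 bp.

134, 41, 21 bp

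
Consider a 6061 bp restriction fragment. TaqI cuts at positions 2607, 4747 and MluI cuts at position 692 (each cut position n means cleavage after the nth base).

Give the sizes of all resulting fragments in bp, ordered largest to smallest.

Combined cut positions (sorted): 692, 2607, 4747.
Linear molecule, 3 cuts → 4 fragments:
  692 − 0 = 692 bp
  2607 − 692 = 1915 bp
  4747 − 2607 = 2140 bp
  6061 − 4747 = 1314 bp
Sorted largest to smallest: 2140, 1915, 1314, 692 bp.

2140, 1915, 1314, 692 bp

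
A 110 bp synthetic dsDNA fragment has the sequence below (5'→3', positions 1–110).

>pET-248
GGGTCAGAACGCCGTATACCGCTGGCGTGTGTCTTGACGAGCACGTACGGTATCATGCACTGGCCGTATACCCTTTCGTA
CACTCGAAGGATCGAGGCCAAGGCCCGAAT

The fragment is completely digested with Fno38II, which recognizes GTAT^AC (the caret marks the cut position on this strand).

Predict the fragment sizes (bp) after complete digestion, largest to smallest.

52, 41, 17 bp

Fno38II sites (GTATAC) start at positions 14, 66.
Fno38II cuts after base 4 of each site, so after positions 17, 69.
Linear molecule, 2 cuts → 3 fragments:
  1–17 → 17 bp
  18–69 → 52 bp
  70–110 → 41 bp
Sorted largest to smallest: 52, 41, 17 bp.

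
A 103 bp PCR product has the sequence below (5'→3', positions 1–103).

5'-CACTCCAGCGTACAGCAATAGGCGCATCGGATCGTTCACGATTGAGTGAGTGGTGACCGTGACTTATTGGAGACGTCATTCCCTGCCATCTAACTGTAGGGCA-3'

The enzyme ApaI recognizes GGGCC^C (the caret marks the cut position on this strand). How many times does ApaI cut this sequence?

0

No occurrence of GGGCCC is present in the sequence.
ApaI does not cut: 0 sites.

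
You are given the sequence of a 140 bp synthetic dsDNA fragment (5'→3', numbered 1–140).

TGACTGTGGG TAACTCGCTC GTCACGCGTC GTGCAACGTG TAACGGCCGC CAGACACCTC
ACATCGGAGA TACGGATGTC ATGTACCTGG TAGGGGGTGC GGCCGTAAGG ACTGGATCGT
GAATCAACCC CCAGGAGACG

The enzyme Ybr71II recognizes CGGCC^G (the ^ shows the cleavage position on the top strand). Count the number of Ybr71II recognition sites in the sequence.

2

CGGCCG occurs starting at positions 44, 100.
Ybr71II cuts at 2 sites.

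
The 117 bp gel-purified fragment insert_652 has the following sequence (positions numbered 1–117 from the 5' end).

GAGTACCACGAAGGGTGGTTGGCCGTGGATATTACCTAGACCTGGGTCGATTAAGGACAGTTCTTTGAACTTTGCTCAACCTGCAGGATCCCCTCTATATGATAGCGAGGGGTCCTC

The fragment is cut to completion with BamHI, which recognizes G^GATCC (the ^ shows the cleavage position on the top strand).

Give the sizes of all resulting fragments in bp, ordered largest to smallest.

The BamHI site (GGATCC) starts at position 86.
BamHI cuts after the first base of each site, so after position 86.
Linear molecule, 1 cut → 2 fragments:
  1–86 → 86 bp
  87–117 → 31 bp
Sorted largest to smallest: 86, 31 bp.

86, 31 bp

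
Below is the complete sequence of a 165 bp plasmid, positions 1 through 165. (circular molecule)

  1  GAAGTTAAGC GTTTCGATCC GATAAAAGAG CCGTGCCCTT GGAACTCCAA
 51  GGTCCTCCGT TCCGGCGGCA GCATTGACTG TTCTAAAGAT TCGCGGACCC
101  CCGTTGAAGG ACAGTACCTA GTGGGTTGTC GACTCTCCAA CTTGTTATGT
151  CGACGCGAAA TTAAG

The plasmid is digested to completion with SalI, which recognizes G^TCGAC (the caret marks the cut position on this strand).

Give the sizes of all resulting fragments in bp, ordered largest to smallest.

144, 21 bp

SalI sites (GTCGAC) start at positions 128, 149.
SalI cuts after the first base of each site, so after positions 128, 149.
Circular molecule, 2 cuts → 2 fragments:
  129–149 → 21 bp
  150–165 then 1–128 → 16 + 128 = 144 bp
Sorted largest to smallest: 144, 21 bp.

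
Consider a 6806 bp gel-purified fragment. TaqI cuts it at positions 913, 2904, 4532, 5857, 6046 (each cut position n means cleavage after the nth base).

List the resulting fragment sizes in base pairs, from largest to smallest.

Linear molecule, 5 cuts → 6 fragments:
  913 − 0 = 913 bp
  2904 − 913 = 1991 bp
  4532 − 2904 = 1628 bp
  5857 − 4532 = 1325 bp
  6046 − 5857 = 189 bp
  6806 − 6046 = 760 bp
Sorted largest to smallest: 1991, 1628, 1325, 913, 760, 189 bp.

1991, 1628, 1325, 913, 760, 189 bp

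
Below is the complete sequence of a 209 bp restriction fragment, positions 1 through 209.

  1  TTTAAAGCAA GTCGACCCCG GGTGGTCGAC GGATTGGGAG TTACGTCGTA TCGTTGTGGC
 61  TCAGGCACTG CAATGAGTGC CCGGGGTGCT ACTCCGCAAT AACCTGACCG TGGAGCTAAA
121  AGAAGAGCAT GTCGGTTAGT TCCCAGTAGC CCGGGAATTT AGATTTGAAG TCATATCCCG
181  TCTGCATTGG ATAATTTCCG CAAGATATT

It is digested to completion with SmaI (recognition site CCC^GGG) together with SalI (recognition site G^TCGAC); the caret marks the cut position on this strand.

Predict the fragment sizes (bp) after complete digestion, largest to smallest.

70, 57, 57, 11, 8, 6 bp

SmaI sites (CCCGGG) start at positions 17, 80, 150.
SmaI cuts after base 3 of each site, so after positions 19, 82, 152.
SalI sites (GTCGAC) start at positions 11, 25.
SalI cuts after the first base of each site, so after positions 11, 25.
Combined cut positions: 11, 19, 25, 82, 152.
Linear molecule, 5 cuts → 6 fragments:
  1–11 → 11 bp
  12–19 → 8 bp
  20–25 → 6 bp
  26–82 → 57 bp
  83–152 → 70 bp
  153–209 → 57 bp
Sorted largest to smallest: 70, 57, 57, 11, 8, 6 bp.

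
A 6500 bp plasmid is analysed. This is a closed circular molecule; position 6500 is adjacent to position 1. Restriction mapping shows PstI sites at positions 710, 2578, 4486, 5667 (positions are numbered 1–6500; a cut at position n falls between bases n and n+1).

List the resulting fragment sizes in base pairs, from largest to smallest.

Circular molecule, 4 cuts → 4 fragments:
  2578 − 710 = 1868 bp
  4486 − 2578 = 1908 bp
  5667 − 4486 = 1181 bp
  wrap: 6500 − 5667 + 710 = 1543 bp
Sorted largest to smallest: 1908, 1868, 1543, 1181 bp.

1908, 1868, 1543, 1181 bp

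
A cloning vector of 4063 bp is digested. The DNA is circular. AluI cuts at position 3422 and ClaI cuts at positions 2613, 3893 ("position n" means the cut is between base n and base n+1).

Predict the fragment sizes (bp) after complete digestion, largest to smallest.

Combined cut positions (sorted): 2613, 3422, 3893.
Circular molecule, 3 cuts → 3 fragments:
  3422 − 2613 = 809 bp
  3893 − 3422 = 471 bp
  wrap: 4063 − 3893 + 2613 = 2783 bp
Sorted largest to smallest: 2783, 809, 471 bp.

2783, 809, 471 bp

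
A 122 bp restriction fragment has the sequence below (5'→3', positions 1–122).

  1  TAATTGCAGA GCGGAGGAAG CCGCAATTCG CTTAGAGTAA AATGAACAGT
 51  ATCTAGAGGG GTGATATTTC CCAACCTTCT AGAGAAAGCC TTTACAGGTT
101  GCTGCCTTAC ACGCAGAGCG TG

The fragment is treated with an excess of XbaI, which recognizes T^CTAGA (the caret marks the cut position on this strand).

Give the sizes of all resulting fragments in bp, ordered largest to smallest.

XbaI sites (TCTAGA) start at positions 52, 78.
XbaI cuts after the first base of each site, so after positions 52, 78.
Linear molecule, 2 cuts → 3 fragments:
  1–52 → 52 bp
  53–78 → 26 bp
  79–122 → 44 bp
Sorted largest to smallest: 52, 44, 26 bp.

52, 44, 26 bp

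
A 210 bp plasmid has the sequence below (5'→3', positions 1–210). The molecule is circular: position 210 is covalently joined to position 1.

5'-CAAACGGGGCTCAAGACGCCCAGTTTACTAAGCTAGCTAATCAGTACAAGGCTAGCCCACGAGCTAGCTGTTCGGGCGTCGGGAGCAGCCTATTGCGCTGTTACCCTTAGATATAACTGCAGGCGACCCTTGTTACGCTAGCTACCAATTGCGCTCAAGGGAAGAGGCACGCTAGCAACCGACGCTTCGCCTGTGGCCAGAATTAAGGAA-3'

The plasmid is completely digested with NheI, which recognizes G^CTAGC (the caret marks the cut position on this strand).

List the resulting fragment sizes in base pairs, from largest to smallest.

74, 71, 34, 19, 12 bp

NheI sites (GCTAGC) start at positions 32, 51, 63, 137, 171.
NheI cuts after the first base of each site, so after positions 32, 51, 63, 137, 171.
Circular molecule, 5 cuts → 5 fragments:
  33–51 → 19 bp
  52–63 → 12 bp
  64–137 → 74 bp
  138–171 → 34 bp
  172–210 then 1–32 → 39 + 32 = 71 bp
Sorted largest to smallest: 74, 71, 34, 19, 12 bp.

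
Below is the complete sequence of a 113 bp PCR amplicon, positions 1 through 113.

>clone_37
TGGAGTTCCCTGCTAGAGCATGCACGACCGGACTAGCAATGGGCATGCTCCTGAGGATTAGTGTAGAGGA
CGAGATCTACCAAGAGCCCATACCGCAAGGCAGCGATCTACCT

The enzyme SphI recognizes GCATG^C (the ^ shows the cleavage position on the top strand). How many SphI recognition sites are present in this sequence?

GCATGC occurs starting at positions 18, 43.
SphI cuts at 2 sites.

2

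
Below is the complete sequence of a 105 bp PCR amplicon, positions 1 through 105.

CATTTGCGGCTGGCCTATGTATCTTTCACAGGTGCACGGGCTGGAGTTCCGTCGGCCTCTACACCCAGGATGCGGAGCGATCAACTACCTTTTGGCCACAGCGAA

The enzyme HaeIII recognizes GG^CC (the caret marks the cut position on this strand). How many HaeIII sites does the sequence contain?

3

GGCC occurs starting at positions 12, 54, 94.
HaeIII cuts at 3 sites.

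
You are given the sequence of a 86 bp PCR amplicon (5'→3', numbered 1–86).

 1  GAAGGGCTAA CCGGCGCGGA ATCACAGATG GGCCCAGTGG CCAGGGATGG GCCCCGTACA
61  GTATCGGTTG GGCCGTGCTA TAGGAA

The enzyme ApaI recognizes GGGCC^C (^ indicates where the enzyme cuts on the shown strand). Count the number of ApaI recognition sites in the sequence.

GGGCCC occurs starting at positions 30, 49.
ApaI cuts at 2 sites.

2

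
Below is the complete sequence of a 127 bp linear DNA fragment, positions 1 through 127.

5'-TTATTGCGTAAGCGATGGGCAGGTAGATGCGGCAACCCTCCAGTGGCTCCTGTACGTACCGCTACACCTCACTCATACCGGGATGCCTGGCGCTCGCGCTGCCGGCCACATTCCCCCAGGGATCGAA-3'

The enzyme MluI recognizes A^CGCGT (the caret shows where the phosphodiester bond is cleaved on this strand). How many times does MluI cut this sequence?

0

No occurrence of ACGCGT is present in the sequence.
MluI does not cut: 0 sites.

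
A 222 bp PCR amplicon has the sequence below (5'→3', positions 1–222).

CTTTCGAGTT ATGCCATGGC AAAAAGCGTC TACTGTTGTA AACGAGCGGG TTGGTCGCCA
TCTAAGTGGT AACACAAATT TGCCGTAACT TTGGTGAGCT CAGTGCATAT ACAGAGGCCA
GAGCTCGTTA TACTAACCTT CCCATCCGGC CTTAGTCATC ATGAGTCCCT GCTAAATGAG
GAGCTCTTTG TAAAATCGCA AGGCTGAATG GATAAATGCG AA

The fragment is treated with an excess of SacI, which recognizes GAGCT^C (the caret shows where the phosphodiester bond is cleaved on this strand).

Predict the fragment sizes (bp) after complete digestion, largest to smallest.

SacI sites (GAGCTC) start at positions 96, 121, 181.
SacI cuts after base 5 of each site (before the last base), so after positions 100, 125, 185.
Linear molecule, 3 cuts → 4 fragments:
  1–100 → 100 bp
  101–125 → 25 bp
  126–185 → 60 bp
  186–222 → 37 bp
Sorted largest to smallest: 100, 60, 37, 25 bp.

100, 60, 37, 25 bp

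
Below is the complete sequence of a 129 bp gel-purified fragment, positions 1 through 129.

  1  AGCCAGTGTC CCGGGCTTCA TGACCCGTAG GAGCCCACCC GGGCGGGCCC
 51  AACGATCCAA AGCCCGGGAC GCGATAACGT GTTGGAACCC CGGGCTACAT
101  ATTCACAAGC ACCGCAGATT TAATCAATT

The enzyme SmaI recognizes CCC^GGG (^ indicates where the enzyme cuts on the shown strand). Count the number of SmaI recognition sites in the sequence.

CCCGGG occurs starting at positions 10, 38, 63, 89.
SmaI cuts at 4 sites.

4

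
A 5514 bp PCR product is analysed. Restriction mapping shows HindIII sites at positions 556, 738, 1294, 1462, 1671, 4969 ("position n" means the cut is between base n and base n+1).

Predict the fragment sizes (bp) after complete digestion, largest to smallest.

3298, 556, 556, 545, 209, 182, 168 bp

Linear molecule, 6 cuts → 7 fragments:
  556 − 0 = 556 bp
  738 − 556 = 182 bp
  1294 − 738 = 556 bp
  1462 − 1294 = 168 bp
  1671 − 1462 = 209 bp
  4969 − 1671 = 3298 bp
  5514 − 4969 = 545 bp
Sorted largest to smallest: 3298, 556, 556, 545, 209, 182, 168 bp.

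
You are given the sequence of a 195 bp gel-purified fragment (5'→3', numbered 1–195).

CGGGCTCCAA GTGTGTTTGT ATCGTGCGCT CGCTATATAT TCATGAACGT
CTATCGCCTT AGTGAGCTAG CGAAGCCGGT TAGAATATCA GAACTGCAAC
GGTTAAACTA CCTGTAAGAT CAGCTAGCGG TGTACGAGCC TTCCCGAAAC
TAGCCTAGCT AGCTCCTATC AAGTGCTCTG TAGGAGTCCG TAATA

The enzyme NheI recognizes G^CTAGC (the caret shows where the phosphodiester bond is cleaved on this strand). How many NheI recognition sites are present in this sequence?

GCTAGC occurs starting at positions 66, 123, 158.
NheI cuts at 3 sites.

3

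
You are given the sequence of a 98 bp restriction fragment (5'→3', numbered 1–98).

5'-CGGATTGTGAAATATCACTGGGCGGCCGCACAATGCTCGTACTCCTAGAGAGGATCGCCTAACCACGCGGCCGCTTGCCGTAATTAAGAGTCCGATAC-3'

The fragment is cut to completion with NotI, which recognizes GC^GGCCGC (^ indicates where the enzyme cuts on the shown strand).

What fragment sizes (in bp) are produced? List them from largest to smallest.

45, 30, 23 bp

NotI sites (GCGGCCGC) start at positions 22, 67.
NotI cuts after base 2 of each site, so after positions 23, 68.
Linear molecule, 2 cuts → 3 fragments:
  1–23 → 23 bp
  24–68 → 45 bp
  69–98 → 30 bp
Sorted largest to smallest: 45, 30, 23 bp.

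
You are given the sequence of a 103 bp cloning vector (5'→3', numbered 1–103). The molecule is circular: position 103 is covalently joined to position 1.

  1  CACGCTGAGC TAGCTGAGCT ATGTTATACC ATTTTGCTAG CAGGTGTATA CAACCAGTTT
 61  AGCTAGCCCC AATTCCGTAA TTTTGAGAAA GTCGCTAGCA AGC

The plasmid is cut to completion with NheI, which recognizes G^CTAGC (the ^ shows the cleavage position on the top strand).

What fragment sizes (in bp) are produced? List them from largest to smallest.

NheI sites (GCTAGC) start at positions 9, 36, 62, 94.
NheI cuts after the first base of each site, so after positions 9, 36, 62, 94.
Circular molecule, 4 cuts → 4 fragments:
  10–36 → 27 bp
  37–62 → 26 bp
  63–94 → 32 bp
  95–103 then 1–9 → 9 + 9 = 18 bp
Sorted largest to smallest: 32, 27, 26, 18 bp.

32, 27, 26, 18 bp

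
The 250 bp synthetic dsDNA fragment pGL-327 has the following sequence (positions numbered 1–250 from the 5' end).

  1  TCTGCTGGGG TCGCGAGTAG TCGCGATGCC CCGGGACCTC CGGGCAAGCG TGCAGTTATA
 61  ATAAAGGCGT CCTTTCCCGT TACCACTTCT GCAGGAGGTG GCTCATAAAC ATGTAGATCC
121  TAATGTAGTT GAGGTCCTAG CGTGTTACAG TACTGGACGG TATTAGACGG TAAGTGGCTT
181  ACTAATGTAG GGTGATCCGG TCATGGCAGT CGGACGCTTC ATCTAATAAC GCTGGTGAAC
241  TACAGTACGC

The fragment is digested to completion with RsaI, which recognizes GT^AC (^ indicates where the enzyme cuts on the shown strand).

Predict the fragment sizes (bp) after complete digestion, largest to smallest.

151, 95, 4 bp

RsaI sites (GTAC) start at positions 150, 245.
RsaI cuts after base 2 of each site, so after positions 151, 246.
Linear molecule, 2 cuts → 3 fragments:
  1–151 → 151 bp
  152–246 → 95 bp
  247–250 → 4 bp
Sorted largest to smallest: 151, 95, 4 bp.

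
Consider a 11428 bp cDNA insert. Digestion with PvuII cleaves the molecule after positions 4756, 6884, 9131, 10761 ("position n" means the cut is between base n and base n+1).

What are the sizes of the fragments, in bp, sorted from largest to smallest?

Linear molecule, 4 cuts → 5 fragments:
  4756 − 0 = 4756 bp
  6884 − 4756 = 2128 bp
  9131 − 6884 = 2247 bp
  10761 − 9131 = 1630 bp
  11428 − 10761 = 667 bp
Sorted largest to smallest: 4756, 2247, 2128, 1630, 667 bp.

4756, 2247, 2128, 1630, 667 bp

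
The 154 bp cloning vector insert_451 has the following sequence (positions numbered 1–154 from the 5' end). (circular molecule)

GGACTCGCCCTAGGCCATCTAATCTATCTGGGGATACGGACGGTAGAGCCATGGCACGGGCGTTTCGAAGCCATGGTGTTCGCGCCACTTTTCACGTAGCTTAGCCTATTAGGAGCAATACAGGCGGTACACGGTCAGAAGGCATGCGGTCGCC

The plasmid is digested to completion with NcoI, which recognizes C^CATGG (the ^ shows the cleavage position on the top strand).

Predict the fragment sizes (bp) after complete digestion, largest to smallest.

NcoI sites (CCATGG) start at positions 49, 71.
NcoI cuts after the first base of each site, so after positions 49, 71.
Circular molecule, 2 cuts → 2 fragments:
  50–71 → 22 bp
  72–154 then 1–49 → 83 + 49 = 132 bp
Sorted largest to smallest: 132, 22 bp.

132, 22 bp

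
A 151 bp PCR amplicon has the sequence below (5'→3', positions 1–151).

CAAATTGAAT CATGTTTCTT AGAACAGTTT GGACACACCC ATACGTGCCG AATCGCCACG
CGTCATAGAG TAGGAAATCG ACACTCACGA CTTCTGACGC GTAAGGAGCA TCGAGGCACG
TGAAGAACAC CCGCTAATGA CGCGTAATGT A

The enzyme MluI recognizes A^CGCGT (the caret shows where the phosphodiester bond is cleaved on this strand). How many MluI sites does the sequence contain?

ACGCGT occurs starting at positions 58, 97, 140.
MluI cuts at 3 sites.

3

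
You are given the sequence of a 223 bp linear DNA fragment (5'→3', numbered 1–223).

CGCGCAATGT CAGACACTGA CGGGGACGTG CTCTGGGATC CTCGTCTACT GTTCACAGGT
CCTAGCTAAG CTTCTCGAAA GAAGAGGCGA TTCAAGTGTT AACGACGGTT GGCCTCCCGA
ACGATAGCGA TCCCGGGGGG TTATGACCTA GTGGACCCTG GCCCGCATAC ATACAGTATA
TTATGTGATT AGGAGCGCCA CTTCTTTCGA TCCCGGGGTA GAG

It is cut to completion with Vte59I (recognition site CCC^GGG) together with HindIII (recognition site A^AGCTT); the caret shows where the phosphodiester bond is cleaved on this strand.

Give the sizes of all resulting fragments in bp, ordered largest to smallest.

80, 68, 66, 9 bp

Vte59I sites (CCCGGG) start at positions 132, 212.
Vte59I cuts after base 3 of each site, so after positions 134, 214.
The HindIII site (AAGCTT) starts at position 68.
HindIII cuts after the first base of each site, so after position 68.
Combined cut positions: 68, 134, 214.
Linear molecule, 3 cuts → 4 fragments:
  1–68 → 68 bp
  69–134 → 66 bp
  135–214 → 80 bp
  215–223 → 9 bp
Sorted largest to smallest: 80, 68, 66, 9 bp.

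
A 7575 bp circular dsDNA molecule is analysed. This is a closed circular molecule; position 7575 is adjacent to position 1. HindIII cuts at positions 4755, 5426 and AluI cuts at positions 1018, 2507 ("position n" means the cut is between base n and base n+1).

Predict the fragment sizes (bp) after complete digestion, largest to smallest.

3167, 2248, 1489, 671 bp

Combined cut positions (sorted): 1018, 2507, 4755, 5426.
Circular molecule, 4 cuts → 4 fragments:
  2507 − 1018 = 1489 bp
  4755 − 2507 = 2248 bp
  5426 − 4755 = 671 bp
  wrap: 7575 − 5426 + 1018 = 3167 bp
Sorted largest to smallest: 3167, 2248, 1489, 671 bp.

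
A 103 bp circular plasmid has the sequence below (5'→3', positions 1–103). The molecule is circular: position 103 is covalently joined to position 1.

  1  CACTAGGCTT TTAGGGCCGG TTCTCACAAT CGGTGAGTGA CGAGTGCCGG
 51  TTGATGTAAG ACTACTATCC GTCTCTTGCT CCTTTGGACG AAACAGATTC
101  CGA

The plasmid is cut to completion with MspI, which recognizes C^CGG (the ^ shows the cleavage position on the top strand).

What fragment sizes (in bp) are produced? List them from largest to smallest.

MspI sites (CCGG) start at positions 17, 47.
MspI cuts after the first base of each site, so after positions 17, 47.
Circular molecule, 2 cuts → 2 fragments:
  18–47 → 30 bp
  48–103 then 1–17 → 56 + 17 = 73 bp
Sorted largest to smallest: 73, 30 bp.

73, 30 bp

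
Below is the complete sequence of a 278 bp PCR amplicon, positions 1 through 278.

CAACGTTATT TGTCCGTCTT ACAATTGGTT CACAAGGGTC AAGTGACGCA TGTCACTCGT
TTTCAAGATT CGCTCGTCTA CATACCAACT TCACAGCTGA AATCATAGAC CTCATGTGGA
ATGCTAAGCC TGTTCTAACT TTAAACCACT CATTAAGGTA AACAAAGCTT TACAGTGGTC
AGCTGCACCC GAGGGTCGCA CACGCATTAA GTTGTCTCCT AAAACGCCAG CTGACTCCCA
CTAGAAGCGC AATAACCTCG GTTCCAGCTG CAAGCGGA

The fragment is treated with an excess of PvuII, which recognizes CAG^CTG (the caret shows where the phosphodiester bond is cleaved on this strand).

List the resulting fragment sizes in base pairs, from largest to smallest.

96, 86, 48, 37, 11 bp

PvuII sites (CAGCTG) start at positions 94, 180, 228, 265.
PvuII cuts after base 3 of each site, so after positions 96, 182, 230, 267.
Linear molecule, 4 cuts → 5 fragments:
  1–96 → 96 bp
  97–182 → 86 bp
  183–230 → 48 bp
  231–267 → 37 bp
  268–278 → 11 bp
Sorted largest to smallest: 96, 86, 48, 37, 11 bp.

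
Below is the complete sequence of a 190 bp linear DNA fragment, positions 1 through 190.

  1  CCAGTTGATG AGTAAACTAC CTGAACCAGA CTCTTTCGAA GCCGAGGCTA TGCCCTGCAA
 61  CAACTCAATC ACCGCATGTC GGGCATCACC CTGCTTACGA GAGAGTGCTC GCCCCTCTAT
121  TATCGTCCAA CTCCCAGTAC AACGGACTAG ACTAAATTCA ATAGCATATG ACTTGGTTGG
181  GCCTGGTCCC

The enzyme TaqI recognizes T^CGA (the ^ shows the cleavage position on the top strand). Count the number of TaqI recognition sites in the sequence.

1

TCGA occurs starting at position 36.
TaqI cuts at 1 site.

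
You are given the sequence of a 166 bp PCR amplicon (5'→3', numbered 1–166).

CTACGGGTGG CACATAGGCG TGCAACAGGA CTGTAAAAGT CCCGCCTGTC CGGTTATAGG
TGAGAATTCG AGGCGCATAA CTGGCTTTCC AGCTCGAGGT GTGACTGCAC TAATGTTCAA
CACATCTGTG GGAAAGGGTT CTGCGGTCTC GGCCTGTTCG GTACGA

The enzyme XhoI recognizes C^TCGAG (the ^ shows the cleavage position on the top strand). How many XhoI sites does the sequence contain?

1

CTCGAG occurs starting at position 93.
XhoI cuts at 1 site.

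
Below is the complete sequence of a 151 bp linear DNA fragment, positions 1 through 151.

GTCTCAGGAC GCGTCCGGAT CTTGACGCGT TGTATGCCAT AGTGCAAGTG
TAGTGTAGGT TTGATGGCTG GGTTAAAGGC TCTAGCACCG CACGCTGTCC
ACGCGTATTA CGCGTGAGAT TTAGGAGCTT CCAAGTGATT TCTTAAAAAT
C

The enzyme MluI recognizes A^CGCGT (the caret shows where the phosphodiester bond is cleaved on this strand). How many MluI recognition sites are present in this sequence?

4

ACGCGT occurs starting at positions 9, 25, 101, 110.
MluI cuts at 4 sites.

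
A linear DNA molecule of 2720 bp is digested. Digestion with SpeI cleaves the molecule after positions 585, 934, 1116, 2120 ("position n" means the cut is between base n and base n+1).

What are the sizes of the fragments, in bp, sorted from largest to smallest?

Linear molecule, 4 cuts → 5 fragments:
  585 − 0 = 585 bp
  934 − 585 = 349 bp
  1116 − 934 = 182 bp
  2120 − 1116 = 1004 bp
  2720 − 2120 = 600 bp
Sorted largest to smallest: 1004, 600, 585, 349, 182 bp.

1004, 600, 585, 349, 182 bp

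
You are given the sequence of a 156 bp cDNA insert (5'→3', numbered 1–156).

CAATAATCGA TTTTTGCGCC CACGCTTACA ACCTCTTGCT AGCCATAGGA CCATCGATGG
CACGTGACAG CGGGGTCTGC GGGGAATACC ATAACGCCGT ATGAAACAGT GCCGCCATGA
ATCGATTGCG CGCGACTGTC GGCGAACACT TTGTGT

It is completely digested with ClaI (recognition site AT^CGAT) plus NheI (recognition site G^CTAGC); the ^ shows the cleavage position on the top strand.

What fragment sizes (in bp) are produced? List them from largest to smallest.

ClaI sites (ATCGAT) start at positions 6, 53, 121.
ClaI cuts after base 2 of each site, so after positions 7, 54, 122.
The NheI site (GCTAGC) starts at position 38.
NheI cuts after the first base of each site, so after position 38.
Combined cut positions: 7, 38, 54, 122.
Linear molecule, 4 cuts → 5 fragments:
  1–7 → 7 bp
  8–38 → 31 bp
  39–54 → 16 bp
  55–122 → 68 bp
  123–156 → 34 bp
Sorted largest to smallest: 68, 34, 31, 16, 7 bp.

68, 34, 31, 16, 7 bp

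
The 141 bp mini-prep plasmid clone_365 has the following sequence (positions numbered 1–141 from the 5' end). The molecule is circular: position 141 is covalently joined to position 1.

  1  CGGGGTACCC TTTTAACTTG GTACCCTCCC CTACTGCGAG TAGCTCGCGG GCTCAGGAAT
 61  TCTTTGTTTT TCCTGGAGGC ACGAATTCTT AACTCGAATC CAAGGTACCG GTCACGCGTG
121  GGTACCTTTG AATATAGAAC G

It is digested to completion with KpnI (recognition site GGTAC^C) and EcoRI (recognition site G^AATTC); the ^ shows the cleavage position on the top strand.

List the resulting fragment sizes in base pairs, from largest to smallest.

KpnI sites (GGTACC) start at positions 4, 20, 104, 121.
KpnI cuts after base 5 of each site (before the last base), so after positions 8, 24, 108, 125.
EcoRI sites (GAATTC) start at positions 57, 83.
EcoRI cuts after the first base of each site, so after positions 57, 83.
Combined cut positions: 8, 24, 57, 83, 108, 125.
Circular molecule, 6 cuts → 6 fragments:
  9–24 → 16 bp
  25–57 → 33 bp
  58–83 → 26 bp
  84–108 → 25 bp
  109–125 → 17 bp
  126–141 then 1–8 → 16 + 8 = 24 bp
Sorted largest to smallest: 33, 26, 25, 24, 17, 16 bp.

33, 26, 25, 24, 17, 16 bp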